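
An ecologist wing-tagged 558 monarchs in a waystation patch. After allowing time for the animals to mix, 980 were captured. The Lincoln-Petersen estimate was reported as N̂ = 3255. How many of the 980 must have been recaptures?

From N = M·C/R: R = M·C / N = 558·980 / 3255 = 546840 / 3255 = 168.

R = 168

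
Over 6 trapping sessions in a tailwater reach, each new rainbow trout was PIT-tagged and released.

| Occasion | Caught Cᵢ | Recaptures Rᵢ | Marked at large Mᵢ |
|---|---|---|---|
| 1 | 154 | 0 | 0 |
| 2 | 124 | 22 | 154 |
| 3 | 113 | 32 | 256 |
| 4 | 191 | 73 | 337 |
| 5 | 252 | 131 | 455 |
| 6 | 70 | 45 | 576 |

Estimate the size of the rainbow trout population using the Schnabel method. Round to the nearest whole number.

Σ MᵢCᵢ = 0·154 + 154·124 + 256·113 + 337·191 + 455·252 + 576·70 = 0 + 19096 + 28928 + 64367 + 114660 + 40320 = 267371
Σ Rᵢ = 0 + 22 + 32 + 73 + 131 + 45 = 303
N̂ = 267371 / 303 ≈ 882.4 → 882

N ≈ 882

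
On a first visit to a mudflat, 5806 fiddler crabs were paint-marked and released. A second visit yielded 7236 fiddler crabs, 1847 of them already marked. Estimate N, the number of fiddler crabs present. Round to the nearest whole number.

N ≈ 22,746

If marked individuals mix randomly, R/C ≈ M/N, giving N ≈ M·C/R.
N = (5806 × 7236) / 1847 = 42012216 / 1847 ≈ 22746.2 → 22746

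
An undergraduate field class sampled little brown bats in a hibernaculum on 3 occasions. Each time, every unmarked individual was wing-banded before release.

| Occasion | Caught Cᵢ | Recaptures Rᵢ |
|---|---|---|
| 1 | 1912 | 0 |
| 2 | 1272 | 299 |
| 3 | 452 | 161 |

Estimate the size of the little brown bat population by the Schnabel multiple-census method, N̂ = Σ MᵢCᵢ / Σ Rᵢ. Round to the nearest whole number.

Marked at large before each occasion: Mᵢ = Σⱼ<ᵢ (Cⱼ − Rⱼ) → M1=0, M2=1912, M3=2885
Σ MᵢCᵢ = 0·1912 + 1912·1272 + 2885·452 = 0 + 2432064 + 1304020 = 3736084
Σ Rᵢ = 0 + 299 + 161 = 460
N̂ = 3736084 / 460 ≈ 8121.9 → 8122

N ≈ 8122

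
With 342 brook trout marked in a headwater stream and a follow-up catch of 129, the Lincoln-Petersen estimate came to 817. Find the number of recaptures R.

R = 54

From N = M·C/R: R = M·C / N = 342·129 / 817 = 44118 / 817 = 54.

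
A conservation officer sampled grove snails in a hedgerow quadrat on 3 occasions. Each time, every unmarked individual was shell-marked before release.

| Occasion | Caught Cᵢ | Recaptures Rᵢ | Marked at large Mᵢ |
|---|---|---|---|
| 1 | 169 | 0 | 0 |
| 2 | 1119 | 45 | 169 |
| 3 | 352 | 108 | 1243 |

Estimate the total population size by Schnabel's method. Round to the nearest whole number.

Σ MᵢCᵢ = 0·169 + 169·1119 + 1243·352 = 0 + 189111 + 437536 = 626647
Σ Rᵢ = 0 + 45 + 108 = 153
N̂ = 626647 / 153 ≈ 4095.7 → 4096

N ≈ 4096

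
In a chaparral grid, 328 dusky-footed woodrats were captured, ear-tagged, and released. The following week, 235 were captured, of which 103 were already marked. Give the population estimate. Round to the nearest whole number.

N ≈ 748

If marked individuals mix randomly, R/C ≈ M/N, giving N ≈ M·C/R.
N = (328 × 235) / 103 = 77080 / 103 ≈ 748.3 → 748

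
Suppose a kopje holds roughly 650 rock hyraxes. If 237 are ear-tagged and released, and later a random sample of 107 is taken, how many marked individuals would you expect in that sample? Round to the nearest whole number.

The marked fraction of the population is 237/650, so in a sample of 107 expect C·(M/N) marked.
E[R] = 237 × 107 / 650 = 25359 / 650 ≈ 39.0 → 39

expected recaptures ≈ 39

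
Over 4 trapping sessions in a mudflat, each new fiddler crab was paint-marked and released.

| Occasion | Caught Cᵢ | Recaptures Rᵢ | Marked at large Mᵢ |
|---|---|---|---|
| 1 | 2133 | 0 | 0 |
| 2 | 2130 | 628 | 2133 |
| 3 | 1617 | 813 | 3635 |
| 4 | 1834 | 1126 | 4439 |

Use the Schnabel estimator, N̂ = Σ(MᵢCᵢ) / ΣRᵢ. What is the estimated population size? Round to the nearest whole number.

Σ MᵢCᵢ = 0·2133 + 2133·2130 + 3635·1617 + 4439·1834 = 0 + 4543290 + 5877795 + 8141126 = 18562211
Σ Rᵢ = 0 + 628 + 813 + 1126 = 2567
N̂ = 18562211 / 2567 ≈ 7231.1 → 7231

N ≈ 7231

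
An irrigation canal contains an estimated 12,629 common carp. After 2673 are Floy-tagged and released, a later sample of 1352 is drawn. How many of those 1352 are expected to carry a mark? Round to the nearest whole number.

expected recaptures ≈ 286

Expected recaptures E[R] = M·C / N.
E[R] = 2673 × 1352 / 12629 = 3613896 / 12629 ≈ 286.2 → 286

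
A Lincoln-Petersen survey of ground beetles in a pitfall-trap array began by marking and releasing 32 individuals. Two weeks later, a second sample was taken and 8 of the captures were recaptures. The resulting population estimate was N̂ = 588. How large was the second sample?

From N = M·C/R: C = N·R / M = 588·8 / 32 = 4704 / 32 = 147.

C = 147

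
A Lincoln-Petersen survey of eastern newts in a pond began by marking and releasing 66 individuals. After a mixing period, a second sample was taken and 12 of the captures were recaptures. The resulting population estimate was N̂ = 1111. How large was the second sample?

From N = M·C/R: C = N·R / M = 1111·12 / 66 = 13332 / 66 = 202.

C = 202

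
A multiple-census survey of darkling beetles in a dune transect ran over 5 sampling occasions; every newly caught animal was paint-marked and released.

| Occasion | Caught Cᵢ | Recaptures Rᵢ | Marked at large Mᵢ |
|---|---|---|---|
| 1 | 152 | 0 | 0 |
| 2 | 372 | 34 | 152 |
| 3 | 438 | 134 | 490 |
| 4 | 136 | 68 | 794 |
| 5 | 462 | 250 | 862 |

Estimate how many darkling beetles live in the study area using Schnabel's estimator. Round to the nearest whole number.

N ≈ 1600

Σ MᵢCᵢ = 0·152 + 152·372 + 490·438 + 794·136 + 862·462 = 0 + 56544 + 214620 + 107984 + 398244 = 777392
Σ Rᵢ = 0 + 34 + 134 + 68 + 250 = 486
N̂ = 777392 / 486 ≈ 1599.6 → 1600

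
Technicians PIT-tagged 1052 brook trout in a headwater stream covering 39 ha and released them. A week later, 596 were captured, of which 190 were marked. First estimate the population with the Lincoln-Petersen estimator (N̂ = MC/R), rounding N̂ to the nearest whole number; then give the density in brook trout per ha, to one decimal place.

density ≈ 84.6 brook trout per ha

N̂ = 1052·596/190 = 626992/190 ≈ 3300.0 → 3300
Density = N̂ / area = 3300 / 39 ≈ 84.62 → 84.6 per ha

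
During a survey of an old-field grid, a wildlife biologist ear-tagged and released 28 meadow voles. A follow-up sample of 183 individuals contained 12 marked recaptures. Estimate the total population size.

The marked fraction in the recapture sample should equal the marked fraction in the population: 12/183 = 28/N.
N = (28 × 183) / 12 = 5124 / 12 = 427

N = 427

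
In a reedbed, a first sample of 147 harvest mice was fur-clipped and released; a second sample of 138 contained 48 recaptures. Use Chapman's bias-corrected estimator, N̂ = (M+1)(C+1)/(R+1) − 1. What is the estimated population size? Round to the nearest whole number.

N̂ = (147+1)(138+1)/(48+1) − 1 = 148·139/49 − 1
= 20572/49 − 1 ≈ 419.8 − 1 ≈ 418.8 → 419

N ≈ 419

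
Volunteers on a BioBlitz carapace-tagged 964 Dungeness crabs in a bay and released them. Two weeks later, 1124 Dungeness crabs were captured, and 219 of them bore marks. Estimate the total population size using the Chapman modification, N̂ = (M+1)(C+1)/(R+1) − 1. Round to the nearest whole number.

N̂ = (964+1)(1124+1)/(219+1) − 1 = 965·1125/220 − 1
= 1085625/220 − 1 ≈ 4934.7 − 1 ≈ 4933.7 → 4934

N ≈ 4934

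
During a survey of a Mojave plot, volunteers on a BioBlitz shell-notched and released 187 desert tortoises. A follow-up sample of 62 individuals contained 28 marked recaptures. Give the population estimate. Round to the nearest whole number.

The marked fraction in the recapture sample should equal the marked fraction in the population: 28/62 = 187/N.
N = (187 × 62) / 28 = 11594 / 28 ≈ 414.1 → 414

N ≈ 414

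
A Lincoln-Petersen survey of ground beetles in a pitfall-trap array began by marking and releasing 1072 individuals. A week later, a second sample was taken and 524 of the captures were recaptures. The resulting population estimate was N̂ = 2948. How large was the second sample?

From N = M·C/R: C = N·R / M = 2948·524 / 1072 = 1544752 / 1072 = 1441.

C = 1441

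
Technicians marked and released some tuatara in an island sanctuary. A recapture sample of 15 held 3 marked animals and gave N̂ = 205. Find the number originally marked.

From N = M·C/R: M = N·R / C = 205·3 / 15 = 615 / 15 = 41.

M = 41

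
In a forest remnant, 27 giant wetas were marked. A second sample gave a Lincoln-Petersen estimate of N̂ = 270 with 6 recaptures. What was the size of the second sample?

C = 60

From N = M·C/R: C = N·R / M = 270·6 / 27 = 1620 / 27 = 60.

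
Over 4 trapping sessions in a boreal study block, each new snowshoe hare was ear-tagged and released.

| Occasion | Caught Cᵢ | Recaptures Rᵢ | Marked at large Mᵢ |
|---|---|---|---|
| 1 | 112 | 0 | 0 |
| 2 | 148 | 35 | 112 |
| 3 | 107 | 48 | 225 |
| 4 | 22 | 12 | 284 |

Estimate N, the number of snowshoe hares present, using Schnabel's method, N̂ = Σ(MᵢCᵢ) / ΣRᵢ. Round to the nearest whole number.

Σ MᵢCᵢ = 0·112 + 112·148 + 225·107 + 284·22 = 0 + 16576 + 24075 + 6248 = 46899
Σ Rᵢ = 0 + 35 + 48 + 12 = 95
N̂ = 46899 / 95 ≈ 493.7 → 494

N ≈ 494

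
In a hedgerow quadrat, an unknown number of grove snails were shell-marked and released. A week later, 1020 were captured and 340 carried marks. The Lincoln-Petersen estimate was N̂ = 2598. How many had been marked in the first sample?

M = 866

From N = M·C/R: M = N·R / C = 2598·340 / 1020 = 883320 / 1020 = 866.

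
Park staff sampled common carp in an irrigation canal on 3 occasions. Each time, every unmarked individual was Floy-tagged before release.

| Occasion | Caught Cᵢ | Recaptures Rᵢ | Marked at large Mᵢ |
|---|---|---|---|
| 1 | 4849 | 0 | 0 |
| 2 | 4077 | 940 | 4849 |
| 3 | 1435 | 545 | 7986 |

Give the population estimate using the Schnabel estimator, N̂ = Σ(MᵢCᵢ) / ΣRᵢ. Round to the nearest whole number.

Σ MᵢCᵢ = 0·4849 + 4849·4077 + 7986·1435 = 0 + 19769373 + 11459910 = 31229283
Σ Rᵢ = 0 + 940 + 545 = 1485
N̂ = 31229283 / 1485 ≈ 21029.8 → 21030

N ≈ 21,030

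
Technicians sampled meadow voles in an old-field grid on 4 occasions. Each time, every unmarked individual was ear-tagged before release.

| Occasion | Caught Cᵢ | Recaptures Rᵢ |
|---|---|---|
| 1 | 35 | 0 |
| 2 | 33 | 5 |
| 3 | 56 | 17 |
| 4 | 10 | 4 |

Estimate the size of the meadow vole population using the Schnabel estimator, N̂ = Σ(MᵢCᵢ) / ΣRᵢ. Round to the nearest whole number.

N ≈ 219

Marked at large before each occasion: Mᵢ = Σⱼ<ᵢ (Cⱼ − Rⱼ) → M1=0, M2=35, M3=63, M4=102
Σ MᵢCᵢ = 0·35 + 35·33 + 63·56 + 102·10 = 0 + 1155 + 3528 + 1020 = 5703
Σ Rᵢ = 0 + 5 + 17 + 4 = 26
N̂ = 5703 / 26 ≈ 219.3 → 219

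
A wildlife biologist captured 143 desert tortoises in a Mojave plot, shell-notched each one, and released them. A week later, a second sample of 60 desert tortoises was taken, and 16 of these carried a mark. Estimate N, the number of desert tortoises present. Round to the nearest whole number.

N ≈ 536

The marked fraction in the recapture sample should equal the marked fraction in the population: 16/60 = 143/N.
N = (143 × 60) / 16 = 8580 / 16 ≈ 536.2 → 536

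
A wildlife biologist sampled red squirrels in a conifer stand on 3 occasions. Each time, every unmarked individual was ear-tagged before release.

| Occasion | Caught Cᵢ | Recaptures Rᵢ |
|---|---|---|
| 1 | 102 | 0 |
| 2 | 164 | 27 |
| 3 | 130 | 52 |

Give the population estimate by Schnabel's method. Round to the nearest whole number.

Marked at large before each occasion: Mᵢ = Σⱼ<ᵢ (Cⱼ − Rⱼ) → M1=0, M2=102, M3=239
Σ MᵢCᵢ = 0·102 + 102·164 + 239·130 = 0 + 16728 + 31070 = 47798
Σ Rᵢ = 0 + 27 + 52 = 79
N̂ = 47798 / 79 ≈ 605.0 → 605

N ≈ 605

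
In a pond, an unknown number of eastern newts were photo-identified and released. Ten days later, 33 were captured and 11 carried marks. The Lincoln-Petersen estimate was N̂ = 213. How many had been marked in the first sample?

From N = M·C/R: M = N·R / C = 213·11 / 33 = 2343 / 33 = 71.

M = 71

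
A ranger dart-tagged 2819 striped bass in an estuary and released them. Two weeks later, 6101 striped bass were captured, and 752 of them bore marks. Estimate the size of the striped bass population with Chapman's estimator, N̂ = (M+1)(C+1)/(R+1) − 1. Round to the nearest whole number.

N̂ = (2819+1)(6101+1)/(752+1) − 1 = 2820·6102/753 − 1
= 17207640/753 − 1 ≈ 22852.1 − 1 ≈ 22851.1 → 22851

N ≈ 22,851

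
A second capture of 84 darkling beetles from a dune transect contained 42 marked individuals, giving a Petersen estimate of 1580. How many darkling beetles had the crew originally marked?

M = 790

From N = M·C/R: M = N·R / C = 1580·42 / 84 = 66360 / 84 = 790.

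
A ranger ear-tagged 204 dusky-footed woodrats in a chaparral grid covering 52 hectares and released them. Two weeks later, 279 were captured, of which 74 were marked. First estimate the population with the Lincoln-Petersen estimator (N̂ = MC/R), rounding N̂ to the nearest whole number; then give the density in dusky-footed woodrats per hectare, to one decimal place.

density ≈ 14.8 dusky-footed woodrats per hectare

N̂ = 204·279/74 = 56916/74 ≈ 769.1 → 769
Density = N̂ / area = 769 / 52 ≈ 14.79 → 14.8 per hectare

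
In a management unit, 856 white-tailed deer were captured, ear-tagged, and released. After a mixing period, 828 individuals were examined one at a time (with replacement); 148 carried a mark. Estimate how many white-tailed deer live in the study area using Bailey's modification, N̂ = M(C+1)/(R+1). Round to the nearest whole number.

N̂ = 856·(828+1)/(148+1) = 856·829/149 = 709624/149 ≈ 4762.6 → 4763

N ≈ 4763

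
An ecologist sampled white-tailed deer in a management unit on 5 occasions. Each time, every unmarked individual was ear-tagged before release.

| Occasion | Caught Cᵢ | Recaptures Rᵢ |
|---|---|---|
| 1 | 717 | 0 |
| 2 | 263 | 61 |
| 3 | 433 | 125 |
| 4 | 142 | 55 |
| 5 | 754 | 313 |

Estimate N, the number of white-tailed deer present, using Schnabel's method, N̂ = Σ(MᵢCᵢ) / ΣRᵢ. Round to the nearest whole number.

Marked at large before each occasion: Mᵢ = Σⱼ<ᵢ (Cⱼ − Rⱼ) → M1=0, M2=717, M3=919, M4=1227, M5=1314
Σ MᵢCᵢ = 0·717 + 717·263 + 919·433 + 1227·142 + 1314·754 = 0 + 188571 + 397927 + 174234 + 990756 = 1751488
Σ Rᵢ = 0 + 61 + 125 + 55 + 313 = 554
N̂ = 1751488 / 554 ≈ 3161.5 → 3162

N ≈ 3162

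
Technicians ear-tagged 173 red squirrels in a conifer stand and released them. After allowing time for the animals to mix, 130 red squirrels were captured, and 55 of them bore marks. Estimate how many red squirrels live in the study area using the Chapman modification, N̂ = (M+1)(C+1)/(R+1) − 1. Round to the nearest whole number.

N̂ = (173+1)(130+1)/(55+1) − 1 = 174·131/56 − 1
= 22794/56 − 1 ≈ 407.0 − 1 ≈ 406.0 → 406

N ≈ 406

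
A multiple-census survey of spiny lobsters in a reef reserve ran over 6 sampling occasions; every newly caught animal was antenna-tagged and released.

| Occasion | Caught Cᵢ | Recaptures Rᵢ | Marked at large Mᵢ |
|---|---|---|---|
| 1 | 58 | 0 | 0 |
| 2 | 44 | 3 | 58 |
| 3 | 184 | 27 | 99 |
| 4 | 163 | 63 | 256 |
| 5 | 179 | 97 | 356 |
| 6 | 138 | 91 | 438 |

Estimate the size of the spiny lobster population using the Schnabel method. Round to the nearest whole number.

Σ MᵢCᵢ = 0·58 + 58·44 + 99·184 + 256·163 + 356·179 + 438·138 = 0 + 2552 + 18216 + 41728 + 63724 + 60444 = 186664
Σ Rᵢ = 0 + 3 + 27 + 63 + 97 + 91 = 281
N̂ = 186664 / 281 ≈ 664.3 → 664

N ≈ 664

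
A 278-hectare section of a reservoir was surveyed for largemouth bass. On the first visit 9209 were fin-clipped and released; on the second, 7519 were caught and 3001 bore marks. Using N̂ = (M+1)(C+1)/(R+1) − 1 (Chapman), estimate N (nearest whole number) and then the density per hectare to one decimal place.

density ≈ 83.0 largemouth bass per hectare

N̂ = 9210·7520/3002 − 1 = 69259200/3002 − 1 ≈ 23070.0 → 23070
Density = N̂ / area = 23070 / 278 ≈ 82.99 → 83.0 per hectare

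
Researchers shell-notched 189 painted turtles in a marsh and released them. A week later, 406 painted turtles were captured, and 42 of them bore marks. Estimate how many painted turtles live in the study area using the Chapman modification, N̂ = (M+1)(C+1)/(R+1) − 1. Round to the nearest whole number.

N ≈ 1797

N̂ = (189+1)(406+1)/(42+1) − 1 = 190·407/43 − 1
= 77330/43 − 1 ≈ 1798.4 − 1 ≈ 1797.4 → 1797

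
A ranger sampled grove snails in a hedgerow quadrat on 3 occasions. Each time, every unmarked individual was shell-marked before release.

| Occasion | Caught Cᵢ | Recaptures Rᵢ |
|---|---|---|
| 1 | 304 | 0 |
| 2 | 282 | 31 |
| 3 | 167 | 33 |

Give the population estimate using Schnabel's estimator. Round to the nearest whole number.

N ≈ 2788

Marked at large before each occasion: Mᵢ = Σⱼ<ᵢ (Cⱼ − Rⱼ) → M1=0, M2=304, M3=555
Σ MᵢCᵢ = 0·304 + 304·282 + 555·167 = 0 + 85728 + 92685 = 178413
Σ Rᵢ = 0 + 31 + 33 = 64
N̂ = 178413 / 64 ≈ 2787.7 → 2788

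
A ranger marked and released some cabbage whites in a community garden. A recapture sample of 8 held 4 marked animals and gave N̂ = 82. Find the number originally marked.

M = 41

From N = M·C/R: M = N·R / C = 82·4 / 8 = 328 / 8 = 41.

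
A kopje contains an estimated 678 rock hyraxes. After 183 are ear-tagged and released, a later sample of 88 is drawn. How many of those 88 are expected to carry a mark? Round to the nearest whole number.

The marked fraction of the population is 183/678, so in a sample of 88 expect C·(M/N) marked.
E[R] = 183 × 88 / 678 = 16104 / 678 ≈ 23.8 → 24

expected recaptures ≈ 24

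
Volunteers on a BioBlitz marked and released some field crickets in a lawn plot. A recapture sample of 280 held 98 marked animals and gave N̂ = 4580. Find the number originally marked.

M = 1603

From N = M·C/R: M = N·R / C = 4580·98 / 280 = 448840 / 280 = 1603.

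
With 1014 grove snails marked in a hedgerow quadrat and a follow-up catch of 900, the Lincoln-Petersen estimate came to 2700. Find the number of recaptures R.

From N = M·C/R: R = M·C / N = 1014·900 / 2700 = 912600 / 2700 = 338.

R = 338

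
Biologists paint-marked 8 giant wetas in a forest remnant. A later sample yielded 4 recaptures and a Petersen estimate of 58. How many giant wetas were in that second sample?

C = 29

From N = M·C/R: C = N·R / M = 58·4 / 8 = 232 / 8 = 29.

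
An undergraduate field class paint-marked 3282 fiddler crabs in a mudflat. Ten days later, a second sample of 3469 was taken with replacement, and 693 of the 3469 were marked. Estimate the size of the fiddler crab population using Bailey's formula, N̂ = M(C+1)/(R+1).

N̂ = 3282·(3469+1)/(693+1) = 3282·3470/694 = 11388540/694 = 16410

N = 16,410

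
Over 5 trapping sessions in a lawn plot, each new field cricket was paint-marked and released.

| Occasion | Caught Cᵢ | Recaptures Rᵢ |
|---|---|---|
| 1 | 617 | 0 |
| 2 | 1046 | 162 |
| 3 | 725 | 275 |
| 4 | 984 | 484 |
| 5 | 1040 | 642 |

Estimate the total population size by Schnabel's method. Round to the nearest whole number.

N ≈ 3968

Marked at large before each occasion: Mᵢ = Σⱼ<ᵢ (Cⱼ − Rⱼ) → M1=0, M2=617, M3=1501, M4=1951, M5=2451
Σ MᵢCᵢ = 0·617 + 617·1046 + 1501·725 + 1951·984 + 2451·1040 = 0 + 645382 + 1088225 + 1919784 + 2549040 = 6202431
Σ Rᵢ = 0 + 162 + 275 + 484 + 642 = 1563
N̂ = 6202431 / 1563 ≈ 3968.3 → 3968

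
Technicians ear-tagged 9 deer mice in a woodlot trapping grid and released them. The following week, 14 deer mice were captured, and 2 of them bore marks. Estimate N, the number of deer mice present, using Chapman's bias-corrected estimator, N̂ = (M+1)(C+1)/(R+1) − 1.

N = 49

N̂ = (9+1)(14+1)/(2+1) − 1 = 10·15/3 − 1
= 150/3 − 1 = 50 − 1 = 49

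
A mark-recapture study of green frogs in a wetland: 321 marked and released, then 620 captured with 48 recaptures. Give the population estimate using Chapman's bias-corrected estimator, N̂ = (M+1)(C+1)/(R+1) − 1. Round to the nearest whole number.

N̂ = (321+1)(620+1)/(48+1) − 1 = 322·621/49 − 1
= 199962/49 − 1 ≈ 4080.9 − 1 ≈ 4079.9 → 4080

N ≈ 4080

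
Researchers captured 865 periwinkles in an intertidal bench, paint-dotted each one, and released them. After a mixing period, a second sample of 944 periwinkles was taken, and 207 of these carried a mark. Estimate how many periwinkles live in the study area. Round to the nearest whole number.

N = (865 × 944) / 207 = 816560 / 207 ≈ 3944.7 → 3945

N ≈ 3945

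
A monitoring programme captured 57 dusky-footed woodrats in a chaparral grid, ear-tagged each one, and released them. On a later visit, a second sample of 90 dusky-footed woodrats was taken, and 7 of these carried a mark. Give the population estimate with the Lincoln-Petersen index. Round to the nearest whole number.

The marked fraction in the recapture sample should equal the marked fraction in the population: 7/90 = 57/N.
N = (57 × 90) / 7 = 5130 / 7 ≈ 732.9 → 733

N ≈ 733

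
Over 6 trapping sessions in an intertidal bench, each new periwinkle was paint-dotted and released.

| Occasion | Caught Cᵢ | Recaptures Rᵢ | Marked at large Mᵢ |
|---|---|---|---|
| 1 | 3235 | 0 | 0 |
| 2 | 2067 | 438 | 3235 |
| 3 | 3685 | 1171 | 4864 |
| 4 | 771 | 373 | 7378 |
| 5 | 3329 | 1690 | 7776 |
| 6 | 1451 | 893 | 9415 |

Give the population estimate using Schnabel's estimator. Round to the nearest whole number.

Σ MᵢCᵢ = 0·3235 + 3235·2067 + 4864·3685 + 7378·771 + 7776·3329 + 9415·1451 = 0 + 6686745 + 17923840 + 5688438 + 25886304 + 13661165 = 69846492
Σ Rᵢ = 0 + 438 + 1171 + 373 + 1690 + 893 = 4565
N̂ = 69846492 / 4565 ≈ 15300.4 → 15300

N ≈ 15,300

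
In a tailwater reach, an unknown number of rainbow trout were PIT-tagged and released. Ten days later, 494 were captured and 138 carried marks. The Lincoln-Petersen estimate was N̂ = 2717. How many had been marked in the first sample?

From N = M·C/R: M = N·R / C = 2717·138 / 494 = 374946 / 494 = 759.

M = 759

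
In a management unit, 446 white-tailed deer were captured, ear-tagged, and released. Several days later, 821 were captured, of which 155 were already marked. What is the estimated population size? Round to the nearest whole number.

N ≈ 2362

The marked fraction in the recapture sample should equal the marked fraction in the population: 155/821 = 446/N.
N = (446 × 821) / 155 = 366166 / 155 ≈ 2362.4 → 2362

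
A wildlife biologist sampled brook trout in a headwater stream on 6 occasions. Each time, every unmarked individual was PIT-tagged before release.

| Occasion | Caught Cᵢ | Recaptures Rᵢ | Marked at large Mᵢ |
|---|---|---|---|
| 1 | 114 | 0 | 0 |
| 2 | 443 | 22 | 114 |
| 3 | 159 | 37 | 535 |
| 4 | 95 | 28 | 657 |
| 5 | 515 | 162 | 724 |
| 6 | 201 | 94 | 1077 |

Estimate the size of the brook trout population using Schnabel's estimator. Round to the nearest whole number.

Σ MᵢCᵢ = 0·114 + 114·443 + 535·159 + 657·95 + 724·515 + 1077·201 = 0 + 50502 + 85065 + 62415 + 372860 + 216477 = 787319
Σ Rᵢ = 0 + 22 + 37 + 28 + 162 + 94 = 343
N̂ = 787319 / 343 ≈ 2295.4 → 2295

N ≈ 2295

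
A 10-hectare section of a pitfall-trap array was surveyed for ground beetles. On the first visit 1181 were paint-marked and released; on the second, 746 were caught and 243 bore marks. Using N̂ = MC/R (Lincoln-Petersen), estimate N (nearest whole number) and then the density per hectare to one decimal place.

N̂ = 1181·746/243 = 881026/243 ≈ 3625.6 → 3626
Density = N̂ / area = 3626 / 10 ≈ 362.60 → 362.6 per hectare

density ≈ 362.6 ground beetles per hectare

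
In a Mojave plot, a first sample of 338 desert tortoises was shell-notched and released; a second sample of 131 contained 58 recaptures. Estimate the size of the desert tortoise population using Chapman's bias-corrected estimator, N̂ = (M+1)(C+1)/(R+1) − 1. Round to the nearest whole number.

N ≈ 757

N̂ = (338+1)(131+1)/(58+1) − 1 = 339·132/59 − 1
= 44748/59 − 1 ≈ 758.4 − 1 ≈ 757.4 → 757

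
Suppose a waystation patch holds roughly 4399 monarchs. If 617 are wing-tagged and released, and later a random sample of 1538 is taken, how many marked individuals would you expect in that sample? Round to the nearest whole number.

The marked fraction of the population is 617/4399, so in a sample of 1538 expect C·(M/N) marked.
E[R] = 617 × 1538 / 4399 = 948946 / 4399 ≈ 215.7 → 216

expected recaptures ≈ 216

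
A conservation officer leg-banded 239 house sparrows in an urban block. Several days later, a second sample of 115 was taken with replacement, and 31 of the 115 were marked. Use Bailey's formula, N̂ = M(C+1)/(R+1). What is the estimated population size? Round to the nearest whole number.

N̂ = 239·(115+1)/(31+1) = 239·116/32 = 27724/32 ≈ 866.4 → 866

N ≈ 866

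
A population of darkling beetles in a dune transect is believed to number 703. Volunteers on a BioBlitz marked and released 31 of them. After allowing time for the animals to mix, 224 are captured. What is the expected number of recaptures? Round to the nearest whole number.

expected recaptures ≈ 10

The marked fraction of the population is 31/703, so in a sample of 224 expect C·(M/N) marked.
E[R] = 31 × 224 / 703 = 6944 / 703 ≈ 9.9 → 10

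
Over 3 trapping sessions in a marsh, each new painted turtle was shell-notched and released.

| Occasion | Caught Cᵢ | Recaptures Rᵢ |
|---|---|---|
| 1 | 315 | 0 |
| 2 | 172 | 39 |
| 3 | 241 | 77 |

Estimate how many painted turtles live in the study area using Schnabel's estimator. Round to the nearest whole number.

N ≈ 1398

Marked at large before each occasion: Mᵢ = Σⱼ<ᵢ (Cⱼ − Rⱼ) → M1=0, M2=315, M3=448
Σ MᵢCᵢ = 0·315 + 315·172 + 448·241 = 0 + 54180 + 107968 = 162148
Σ Rᵢ = 0 + 39 + 77 = 116
N̂ = 162148 / 116 ≈ 1397.8 → 1398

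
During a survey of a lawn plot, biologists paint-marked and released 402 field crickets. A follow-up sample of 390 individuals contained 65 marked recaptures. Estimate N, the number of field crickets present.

N = 2412

N = (402 × 390) / 65 = 156780 / 65 = 2412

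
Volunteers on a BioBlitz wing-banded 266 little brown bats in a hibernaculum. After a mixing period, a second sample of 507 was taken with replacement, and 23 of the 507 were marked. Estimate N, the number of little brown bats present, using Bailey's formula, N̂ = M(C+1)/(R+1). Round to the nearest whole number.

N̂ = 266·(507+1)/(23+1) = 266·508/24 = 135128/24 ≈ 5630.3 → 5630

N ≈ 5630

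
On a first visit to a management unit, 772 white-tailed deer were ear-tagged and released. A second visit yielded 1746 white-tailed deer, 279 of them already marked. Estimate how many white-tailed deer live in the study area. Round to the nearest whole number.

N = (772 × 1746) / 279 = 1347912 / 279 ≈ 4831.2 → 4831

N ≈ 4831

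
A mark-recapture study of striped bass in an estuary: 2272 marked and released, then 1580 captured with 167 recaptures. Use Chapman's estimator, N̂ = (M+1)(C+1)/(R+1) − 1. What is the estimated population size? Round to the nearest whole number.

N̂ = (2272+1)(1580+1)/(167+1) − 1 = 2273·1581/168 − 1
= 3593613/168 − 1 ≈ 21390.6 − 1 ≈ 21389.6 → 21390

N ≈ 21,390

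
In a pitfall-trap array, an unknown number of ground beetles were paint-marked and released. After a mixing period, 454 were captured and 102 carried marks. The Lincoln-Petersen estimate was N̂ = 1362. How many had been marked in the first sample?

M = 306

From N = M·C/R: M = N·R / C = 1362·102 / 454 = 138924 / 454 = 306.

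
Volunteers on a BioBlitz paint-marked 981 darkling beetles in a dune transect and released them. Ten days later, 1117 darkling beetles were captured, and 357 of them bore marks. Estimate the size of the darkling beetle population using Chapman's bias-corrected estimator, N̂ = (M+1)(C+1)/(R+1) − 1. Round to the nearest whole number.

N̂ = (981+1)(1117+1)/(357+1) − 1 = 982·1118/358 − 1
= 1097876/358 − 1 ≈ 3066.7 − 1 ≈ 3065.7 → 3066

N ≈ 3066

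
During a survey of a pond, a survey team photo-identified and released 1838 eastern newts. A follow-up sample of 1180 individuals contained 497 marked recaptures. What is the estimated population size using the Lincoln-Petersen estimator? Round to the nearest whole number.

Lincoln-Petersen assumes M/N = R/C, so N = M·C / R.
N = (1838 × 1180) / 497 = 2168840 / 497 ≈ 4363.9 → 4364

N ≈ 4364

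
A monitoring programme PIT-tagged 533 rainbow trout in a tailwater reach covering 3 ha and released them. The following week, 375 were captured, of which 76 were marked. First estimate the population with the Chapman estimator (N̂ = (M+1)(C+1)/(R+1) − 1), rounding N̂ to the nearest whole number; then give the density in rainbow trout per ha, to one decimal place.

N̂ = 534·376/77 − 1 = 200784/77 − 1 ≈ 2606.6 → 2607
Density = N̂ / area = 2607 / 3 = 869.0 per ha

density ≈ 869.0 rainbow trout per ha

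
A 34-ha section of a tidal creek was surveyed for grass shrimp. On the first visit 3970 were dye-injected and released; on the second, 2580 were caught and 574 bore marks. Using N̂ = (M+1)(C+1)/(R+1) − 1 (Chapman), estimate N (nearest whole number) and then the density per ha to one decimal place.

density ≈ 524.2 grass shrimp per ha

N̂ = 3971·2581/575 − 1 = 10249151/575 − 1 ≈ 17823.6 → 17824
Density = N̂ / area = 17824 / 34 ≈ 524.24 → 524.2 per ha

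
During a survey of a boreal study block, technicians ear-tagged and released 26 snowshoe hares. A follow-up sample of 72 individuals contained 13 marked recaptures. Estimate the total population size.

N = 144

The marked fraction in the recapture sample should equal the marked fraction in the population: 13/72 = 26/N.
N = (26 × 72) / 13 = 1872 / 13 = 144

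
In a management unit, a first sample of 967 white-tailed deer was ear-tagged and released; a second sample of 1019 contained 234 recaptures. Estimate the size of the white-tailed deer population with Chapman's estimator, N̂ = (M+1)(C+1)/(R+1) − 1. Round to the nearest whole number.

N ≈ 4201

N̂ = (967+1)(1019+1)/(234+1) − 1 = 968·1020/235 − 1
= 987360/235 − 1 ≈ 4201.5 − 1 ≈ 4200.5 → 4201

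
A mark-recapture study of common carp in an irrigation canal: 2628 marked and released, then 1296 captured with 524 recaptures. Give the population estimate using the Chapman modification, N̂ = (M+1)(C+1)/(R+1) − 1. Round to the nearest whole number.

N ≈ 6494

N̂ = (2628+1)(1296+1)/(524+1) − 1 = 2629·1297/525 − 1
= 3409813/525 − 1 ≈ 6494.9 − 1 ≈ 6493.9 → 6494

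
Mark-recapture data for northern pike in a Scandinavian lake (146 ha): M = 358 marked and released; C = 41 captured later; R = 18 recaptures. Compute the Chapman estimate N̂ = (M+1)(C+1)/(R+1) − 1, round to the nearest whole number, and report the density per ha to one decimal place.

density ≈ 5.4 northern pike per ha

N̂ = 359·42/19 − 1 = 15078/19 − 1 ≈ 792.6 → 793
Density = N̂ / area = 793 / 146 ≈ 5.43 → 5.4 per ha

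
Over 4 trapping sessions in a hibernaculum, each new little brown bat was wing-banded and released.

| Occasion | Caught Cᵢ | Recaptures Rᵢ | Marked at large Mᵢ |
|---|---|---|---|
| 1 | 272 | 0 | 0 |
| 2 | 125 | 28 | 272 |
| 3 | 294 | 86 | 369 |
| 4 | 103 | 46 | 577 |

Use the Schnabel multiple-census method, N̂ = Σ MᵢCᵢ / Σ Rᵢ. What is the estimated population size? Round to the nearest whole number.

Σ MᵢCᵢ = 0·272 + 272·125 + 369·294 + 577·103 = 0 + 34000 + 108486 + 59431 = 201917
Σ Rᵢ = 0 + 28 + 86 + 46 = 160
N̂ = 201917 / 160 ≈ 1262.0 → 1262

N ≈ 1262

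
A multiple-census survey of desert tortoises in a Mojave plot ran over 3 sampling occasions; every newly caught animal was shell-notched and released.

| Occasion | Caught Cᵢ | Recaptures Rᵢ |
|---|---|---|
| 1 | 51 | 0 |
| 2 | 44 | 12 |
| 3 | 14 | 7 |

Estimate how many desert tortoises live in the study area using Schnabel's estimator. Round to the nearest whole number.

N ≈ 179

Marked at large before each occasion: Mᵢ = Σⱼ<ᵢ (Cⱼ − Rⱼ) → M1=0, M2=51, M3=83
Σ MᵢCᵢ = 0·51 + 51·44 + 83·14 = 0 + 2244 + 1162 = 3406
Σ Rᵢ = 0 + 12 + 7 = 19
N̂ = 3406 / 19 ≈ 179.3 → 179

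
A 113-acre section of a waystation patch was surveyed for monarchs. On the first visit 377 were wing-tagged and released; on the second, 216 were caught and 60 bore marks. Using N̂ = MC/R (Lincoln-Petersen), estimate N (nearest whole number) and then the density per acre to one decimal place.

density ≈ 12.0 monarchs per acre

N̂ = 377·216/60 = 81432/60 ≈ 1357.2 → 1357
Density = N̂ / area = 1357 / 113 ≈ 12.01 → 12.0 per acre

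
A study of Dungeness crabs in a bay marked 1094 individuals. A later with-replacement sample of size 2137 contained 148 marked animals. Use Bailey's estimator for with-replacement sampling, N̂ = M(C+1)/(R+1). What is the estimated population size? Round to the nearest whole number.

N̂ = 1094·(2137+1)/(148+1) = 1094·2138/149 = 2338972/149 ≈ 15697.8 → 15698

N ≈ 15,698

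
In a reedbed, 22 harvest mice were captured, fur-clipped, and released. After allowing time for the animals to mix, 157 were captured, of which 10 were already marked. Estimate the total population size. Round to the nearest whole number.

N ≈ 345

Lincoln-Petersen assumes M/N = R/C, so N = M·C / R.
N = (22 × 157) / 10 = 3454 / 10 ≈ 345.4 → 345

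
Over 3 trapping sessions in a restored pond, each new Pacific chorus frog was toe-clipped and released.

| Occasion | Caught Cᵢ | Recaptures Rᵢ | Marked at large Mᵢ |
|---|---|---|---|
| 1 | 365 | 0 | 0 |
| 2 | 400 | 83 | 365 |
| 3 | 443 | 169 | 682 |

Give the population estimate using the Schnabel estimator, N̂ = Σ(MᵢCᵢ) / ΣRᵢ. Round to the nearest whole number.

N ≈ 1778

Σ MᵢCᵢ = 0·365 + 365·400 + 682·443 = 0 + 146000 + 302126 = 448126
Σ Rᵢ = 0 + 83 + 169 = 252
N̂ = 448126 / 252 ≈ 1778.3 → 1778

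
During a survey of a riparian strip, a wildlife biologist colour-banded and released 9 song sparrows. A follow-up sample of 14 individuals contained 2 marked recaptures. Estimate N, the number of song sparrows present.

The marked fraction in the recapture sample should equal the marked fraction in the population: 2/14 = 9/N.
N = (9 × 14) / 2 = 126 / 2 = 63

N = 63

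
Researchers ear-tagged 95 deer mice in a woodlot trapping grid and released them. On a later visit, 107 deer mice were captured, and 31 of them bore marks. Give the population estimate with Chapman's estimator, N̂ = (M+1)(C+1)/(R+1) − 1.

N̂ = (95+1)(107+1)/(31+1) − 1 = 96·108/32 − 1
= 10368/32 − 1 = 324 − 1 = 323

N = 323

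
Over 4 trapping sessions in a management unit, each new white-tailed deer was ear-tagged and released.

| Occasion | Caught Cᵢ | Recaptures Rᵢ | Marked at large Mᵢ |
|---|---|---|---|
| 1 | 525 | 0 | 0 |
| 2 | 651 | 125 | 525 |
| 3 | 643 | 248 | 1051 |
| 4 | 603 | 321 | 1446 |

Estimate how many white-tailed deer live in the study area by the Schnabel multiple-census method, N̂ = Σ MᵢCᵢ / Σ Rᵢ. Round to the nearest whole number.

N ≈ 2723

Σ MᵢCᵢ = 0·525 + 525·651 + 1051·643 + 1446·603 = 0 + 341775 + 675793 + 871938 = 1889506
Σ Rᵢ = 0 + 125 + 248 + 321 = 694
N̂ = 1889506 / 694 ≈ 2722.6 → 2723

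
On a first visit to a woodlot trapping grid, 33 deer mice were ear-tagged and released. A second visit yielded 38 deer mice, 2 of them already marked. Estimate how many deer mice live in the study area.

N = (33 × 38) / 2 = 1254 / 2 = 627

N = 627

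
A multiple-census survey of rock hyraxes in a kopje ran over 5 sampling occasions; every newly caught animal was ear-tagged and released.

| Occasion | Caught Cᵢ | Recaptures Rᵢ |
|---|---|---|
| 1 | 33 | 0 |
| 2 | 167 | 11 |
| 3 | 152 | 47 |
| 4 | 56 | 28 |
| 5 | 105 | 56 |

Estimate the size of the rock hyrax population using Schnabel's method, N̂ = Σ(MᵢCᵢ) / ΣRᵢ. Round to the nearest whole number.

N ≈ 595

Marked at large before each occasion: Mᵢ = Σⱼ<ᵢ (Cⱼ − Rⱼ) → M1=0, M2=33, M3=189, M4=294, M5=322
Σ MᵢCᵢ = 0·33 + 33·167 + 189·152 + 294·56 + 322·105 = 0 + 5511 + 28728 + 16464 + 33810 = 84513
Σ Rᵢ = 0 + 11 + 47 + 28 + 56 = 142
N̂ = 84513 / 142 ≈ 595.2 → 595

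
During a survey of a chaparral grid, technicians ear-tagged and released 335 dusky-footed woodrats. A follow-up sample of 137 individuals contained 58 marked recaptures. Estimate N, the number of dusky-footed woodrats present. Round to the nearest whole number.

N ≈ 791

N = (335 × 137) / 58 = 45895 / 58 ≈ 791.3 → 791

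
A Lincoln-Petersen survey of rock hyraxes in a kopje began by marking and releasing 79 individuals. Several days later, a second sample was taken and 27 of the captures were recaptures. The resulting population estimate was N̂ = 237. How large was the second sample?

From N = M·C/R: C = N·R / M = 237·27 / 79 = 6399 / 79 = 81.

C = 81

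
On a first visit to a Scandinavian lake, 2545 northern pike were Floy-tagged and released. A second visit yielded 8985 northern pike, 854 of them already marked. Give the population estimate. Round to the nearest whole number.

N ≈ 26,776

The marked fraction in the recapture sample should equal the marked fraction in the population: 854/8985 = 2545/N.
N = (2545 × 8985) / 854 = 22866825 / 854 ≈ 26776.1 → 26776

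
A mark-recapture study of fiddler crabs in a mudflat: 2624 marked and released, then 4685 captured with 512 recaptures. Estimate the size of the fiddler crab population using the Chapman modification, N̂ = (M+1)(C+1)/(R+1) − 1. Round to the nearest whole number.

N ≈ 23,977

N̂ = (2624+1)(4685+1)/(512+1) − 1 = 2625·4686/513 − 1
= 12300750/513 − 1 ≈ 23978.1 − 1 ≈ 23977.1 → 23977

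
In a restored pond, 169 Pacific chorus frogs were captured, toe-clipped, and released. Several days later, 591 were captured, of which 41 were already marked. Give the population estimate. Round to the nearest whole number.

N ≈ 2436

If marked individuals mix randomly, R/C ≈ M/N, giving N ≈ M·C/R.
N = (169 × 591) / 41 = 99879 / 41 ≈ 2436.1 → 2436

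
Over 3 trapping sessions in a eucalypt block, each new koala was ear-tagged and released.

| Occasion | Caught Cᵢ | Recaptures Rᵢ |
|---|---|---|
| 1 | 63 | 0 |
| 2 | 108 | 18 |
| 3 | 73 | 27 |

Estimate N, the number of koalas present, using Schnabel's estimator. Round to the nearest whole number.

N ≈ 399

Marked at large before each occasion: Mᵢ = Σⱼ<ᵢ (Cⱼ − Rⱼ) → M1=0, M2=63, M3=153
Σ MᵢCᵢ = 0·63 + 63·108 + 153·73 = 0 + 6804 + 11169 = 17973
Σ Rᵢ = 0 + 18 + 27 = 45
N̂ = 17973 / 45 ≈ 399.4 → 399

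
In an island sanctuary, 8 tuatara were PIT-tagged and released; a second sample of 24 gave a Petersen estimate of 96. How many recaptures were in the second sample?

R = 2

From N = M·C/R: R = M·C / N = 8·24 / 96 = 192 / 96 = 2.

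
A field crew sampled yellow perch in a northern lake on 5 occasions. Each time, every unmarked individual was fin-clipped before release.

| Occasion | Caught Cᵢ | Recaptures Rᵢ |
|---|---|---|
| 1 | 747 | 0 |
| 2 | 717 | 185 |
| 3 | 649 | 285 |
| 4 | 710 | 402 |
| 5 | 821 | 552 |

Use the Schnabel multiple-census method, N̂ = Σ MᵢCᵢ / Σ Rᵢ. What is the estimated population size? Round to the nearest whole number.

N ≈ 2903

Marked at large before each occasion: Mᵢ = Σⱼ<ᵢ (Cⱼ − Rⱼ) → M1=0, M2=747, M3=1279, M4=1643, M5=1951
Σ MᵢCᵢ = 0·747 + 747·717 + 1279·649 + 1643·710 + 1951·821 = 0 + 535599 + 830071 + 1166530 + 1601771 = 4133971
Σ Rᵢ = 0 + 185 + 285 + 402 + 552 = 1424
N̂ = 4133971 / 1424 ≈ 2903.1 → 2903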